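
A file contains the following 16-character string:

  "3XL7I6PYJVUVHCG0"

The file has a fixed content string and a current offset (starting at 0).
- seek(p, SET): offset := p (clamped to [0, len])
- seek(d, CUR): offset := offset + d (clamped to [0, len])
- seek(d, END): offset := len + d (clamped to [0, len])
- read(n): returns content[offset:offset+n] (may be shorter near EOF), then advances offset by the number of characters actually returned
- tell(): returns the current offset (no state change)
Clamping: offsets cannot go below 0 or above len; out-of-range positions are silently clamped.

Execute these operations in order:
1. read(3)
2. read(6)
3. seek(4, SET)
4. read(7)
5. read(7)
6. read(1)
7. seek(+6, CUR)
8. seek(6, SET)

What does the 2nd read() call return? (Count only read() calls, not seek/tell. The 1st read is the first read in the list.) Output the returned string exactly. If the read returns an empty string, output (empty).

Answer: 7I6PYJ

Derivation:
After 1 (read(3)): returned '3XL', offset=3
After 2 (read(6)): returned '7I6PYJ', offset=9
After 3 (seek(4, SET)): offset=4
After 4 (read(7)): returned 'I6PYJVU', offset=11
After 5 (read(7)): returned 'VHCG0', offset=16
After 6 (read(1)): returned '', offset=16
After 7 (seek(+6, CUR)): offset=16
After 8 (seek(6, SET)): offset=6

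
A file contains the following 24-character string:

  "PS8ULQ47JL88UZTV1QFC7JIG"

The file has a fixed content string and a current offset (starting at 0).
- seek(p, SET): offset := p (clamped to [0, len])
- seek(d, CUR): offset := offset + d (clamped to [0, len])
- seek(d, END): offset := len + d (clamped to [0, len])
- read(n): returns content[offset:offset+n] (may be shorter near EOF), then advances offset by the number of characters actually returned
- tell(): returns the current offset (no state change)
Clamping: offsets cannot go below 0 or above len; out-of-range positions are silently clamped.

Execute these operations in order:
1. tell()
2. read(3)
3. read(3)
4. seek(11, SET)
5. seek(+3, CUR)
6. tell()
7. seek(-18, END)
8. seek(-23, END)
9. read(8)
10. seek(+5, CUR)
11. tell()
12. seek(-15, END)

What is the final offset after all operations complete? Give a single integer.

After 1 (tell()): offset=0
After 2 (read(3)): returned 'PS8', offset=3
After 3 (read(3)): returned 'ULQ', offset=6
After 4 (seek(11, SET)): offset=11
After 5 (seek(+3, CUR)): offset=14
After 6 (tell()): offset=14
After 7 (seek(-18, END)): offset=6
After 8 (seek(-23, END)): offset=1
After 9 (read(8)): returned 'S8ULQ47J', offset=9
After 10 (seek(+5, CUR)): offset=14
After 11 (tell()): offset=14
After 12 (seek(-15, END)): offset=9

Answer: 9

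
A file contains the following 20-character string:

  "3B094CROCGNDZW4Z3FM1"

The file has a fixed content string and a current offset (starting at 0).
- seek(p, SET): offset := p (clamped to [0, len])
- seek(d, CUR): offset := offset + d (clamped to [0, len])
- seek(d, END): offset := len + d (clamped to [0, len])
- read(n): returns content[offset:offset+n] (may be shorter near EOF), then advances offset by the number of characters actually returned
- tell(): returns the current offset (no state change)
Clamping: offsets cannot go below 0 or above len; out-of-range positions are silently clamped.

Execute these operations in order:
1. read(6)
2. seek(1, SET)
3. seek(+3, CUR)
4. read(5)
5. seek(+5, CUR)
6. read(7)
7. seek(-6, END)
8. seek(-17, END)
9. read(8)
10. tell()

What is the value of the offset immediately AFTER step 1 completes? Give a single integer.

Answer: 6

Derivation:
After 1 (read(6)): returned '3B094C', offset=6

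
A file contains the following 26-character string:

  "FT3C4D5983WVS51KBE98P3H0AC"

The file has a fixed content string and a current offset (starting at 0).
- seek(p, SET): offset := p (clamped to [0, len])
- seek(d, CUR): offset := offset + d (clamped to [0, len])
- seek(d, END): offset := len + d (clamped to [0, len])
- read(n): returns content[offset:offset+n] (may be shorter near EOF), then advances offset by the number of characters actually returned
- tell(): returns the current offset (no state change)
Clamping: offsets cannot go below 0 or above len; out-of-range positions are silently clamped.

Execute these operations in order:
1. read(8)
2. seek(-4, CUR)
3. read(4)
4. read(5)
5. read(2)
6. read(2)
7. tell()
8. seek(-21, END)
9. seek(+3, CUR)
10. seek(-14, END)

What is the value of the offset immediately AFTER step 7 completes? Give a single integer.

Answer: 17

Derivation:
After 1 (read(8)): returned 'FT3C4D59', offset=8
After 2 (seek(-4, CUR)): offset=4
After 3 (read(4)): returned '4D59', offset=8
After 4 (read(5)): returned '83WVS', offset=13
After 5 (read(2)): returned '51', offset=15
After 6 (read(2)): returned 'KB', offset=17
After 7 (tell()): offset=17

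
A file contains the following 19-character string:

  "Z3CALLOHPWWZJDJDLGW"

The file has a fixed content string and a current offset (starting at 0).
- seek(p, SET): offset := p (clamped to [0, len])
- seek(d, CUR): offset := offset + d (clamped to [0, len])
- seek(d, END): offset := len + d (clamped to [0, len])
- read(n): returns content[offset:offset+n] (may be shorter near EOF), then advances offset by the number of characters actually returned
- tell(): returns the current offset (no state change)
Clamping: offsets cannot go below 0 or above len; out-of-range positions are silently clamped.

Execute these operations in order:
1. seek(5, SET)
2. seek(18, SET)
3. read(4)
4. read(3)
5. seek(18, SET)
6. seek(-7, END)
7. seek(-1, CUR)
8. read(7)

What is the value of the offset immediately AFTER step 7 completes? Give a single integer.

After 1 (seek(5, SET)): offset=5
After 2 (seek(18, SET)): offset=18
After 3 (read(4)): returned 'W', offset=19
After 4 (read(3)): returned '', offset=19
After 5 (seek(18, SET)): offset=18
After 6 (seek(-7, END)): offset=12
After 7 (seek(-1, CUR)): offset=11

Answer: 11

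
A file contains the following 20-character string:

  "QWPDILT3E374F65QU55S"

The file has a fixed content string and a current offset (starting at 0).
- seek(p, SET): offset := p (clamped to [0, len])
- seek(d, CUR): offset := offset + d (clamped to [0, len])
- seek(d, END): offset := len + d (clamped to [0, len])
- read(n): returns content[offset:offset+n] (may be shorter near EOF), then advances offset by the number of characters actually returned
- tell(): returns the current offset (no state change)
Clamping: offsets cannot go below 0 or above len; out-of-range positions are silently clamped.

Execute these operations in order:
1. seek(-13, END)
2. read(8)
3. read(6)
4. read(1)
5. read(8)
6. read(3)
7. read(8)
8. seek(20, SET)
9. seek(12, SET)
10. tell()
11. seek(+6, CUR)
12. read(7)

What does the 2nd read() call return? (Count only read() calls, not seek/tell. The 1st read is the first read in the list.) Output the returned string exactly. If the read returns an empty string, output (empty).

Answer: QU55S

Derivation:
After 1 (seek(-13, END)): offset=7
After 2 (read(8)): returned '3E374F65', offset=15
After 3 (read(6)): returned 'QU55S', offset=20
After 4 (read(1)): returned '', offset=20
After 5 (read(8)): returned '', offset=20
After 6 (read(3)): returned '', offset=20
After 7 (read(8)): returned '', offset=20
After 8 (seek(20, SET)): offset=20
After 9 (seek(12, SET)): offset=12
After 10 (tell()): offset=12
After 11 (seek(+6, CUR)): offset=18
After 12 (read(7)): returned '5S', offset=20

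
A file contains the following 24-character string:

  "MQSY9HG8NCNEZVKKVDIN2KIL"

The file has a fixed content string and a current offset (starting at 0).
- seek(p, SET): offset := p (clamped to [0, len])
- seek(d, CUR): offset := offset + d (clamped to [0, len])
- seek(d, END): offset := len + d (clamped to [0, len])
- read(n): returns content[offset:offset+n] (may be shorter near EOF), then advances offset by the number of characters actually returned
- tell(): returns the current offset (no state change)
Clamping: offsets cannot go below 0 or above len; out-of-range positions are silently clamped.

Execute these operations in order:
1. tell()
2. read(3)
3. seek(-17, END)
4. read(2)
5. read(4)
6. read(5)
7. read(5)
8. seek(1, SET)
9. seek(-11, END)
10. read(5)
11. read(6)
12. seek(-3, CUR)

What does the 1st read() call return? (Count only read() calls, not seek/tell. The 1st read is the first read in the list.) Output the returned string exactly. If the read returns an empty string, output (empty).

After 1 (tell()): offset=0
After 2 (read(3)): returned 'MQS', offset=3
After 3 (seek(-17, END)): offset=7
After 4 (read(2)): returned '8N', offset=9
After 5 (read(4)): returned 'CNEZ', offset=13
After 6 (read(5)): returned 'VKKVD', offset=18
After 7 (read(5)): returned 'IN2KI', offset=23
After 8 (seek(1, SET)): offset=1
After 9 (seek(-11, END)): offset=13
After 10 (read(5)): returned 'VKKVD', offset=18
After 11 (read(6)): returned 'IN2KIL', offset=24
After 12 (seek(-3, CUR)): offset=21

Answer: MQS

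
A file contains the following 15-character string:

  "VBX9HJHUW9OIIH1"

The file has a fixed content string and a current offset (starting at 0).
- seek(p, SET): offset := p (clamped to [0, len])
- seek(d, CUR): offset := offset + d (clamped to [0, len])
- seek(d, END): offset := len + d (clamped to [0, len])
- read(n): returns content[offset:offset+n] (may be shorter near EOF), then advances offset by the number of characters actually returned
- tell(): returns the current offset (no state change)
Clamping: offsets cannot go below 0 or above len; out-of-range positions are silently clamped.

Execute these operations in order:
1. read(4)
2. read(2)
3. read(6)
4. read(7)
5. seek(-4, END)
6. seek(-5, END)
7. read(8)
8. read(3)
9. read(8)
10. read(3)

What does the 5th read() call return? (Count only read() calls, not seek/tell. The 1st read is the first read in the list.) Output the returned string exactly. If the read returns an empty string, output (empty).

After 1 (read(4)): returned 'VBX9', offset=4
After 2 (read(2)): returned 'HJ', offset=6
After 3 (read(6)): returned 'HUW9OI', offset=12
After 4 (read(7)): returned 'IH1', offset=15
After 5 (seek(-4, END)): offset=11
After 6 (seek(-5, END)): offset=10
After 7 (read(8)): returned 'OIIH1', offset=15
After 8 (read(3)): returned '', offset=15
After 9 (read(8)): returned '', offset=15
After 10 (read(3)): returned '', offset=15

Answer: OIIH1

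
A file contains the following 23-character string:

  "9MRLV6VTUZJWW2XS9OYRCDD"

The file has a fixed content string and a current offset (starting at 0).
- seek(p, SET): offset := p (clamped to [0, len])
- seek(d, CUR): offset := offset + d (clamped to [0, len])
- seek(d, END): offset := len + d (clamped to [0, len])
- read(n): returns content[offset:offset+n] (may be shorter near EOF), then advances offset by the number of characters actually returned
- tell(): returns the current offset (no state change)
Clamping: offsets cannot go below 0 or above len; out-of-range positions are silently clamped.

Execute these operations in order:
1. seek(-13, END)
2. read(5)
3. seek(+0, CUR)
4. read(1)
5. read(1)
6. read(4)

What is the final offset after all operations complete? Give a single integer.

After 1 (seek(-13, END)): offset=10
After 2 (read(5)): returned 'JWW2X', offset=15
After 3 (seek(+0, CUR)): offset=15
After 4 (read(1)): returned 'S', offset=16
After 5 (read(1)): returned '9', offset=17
After 6 (read(4)): returned 'OYRC', offset=21

Answer: 21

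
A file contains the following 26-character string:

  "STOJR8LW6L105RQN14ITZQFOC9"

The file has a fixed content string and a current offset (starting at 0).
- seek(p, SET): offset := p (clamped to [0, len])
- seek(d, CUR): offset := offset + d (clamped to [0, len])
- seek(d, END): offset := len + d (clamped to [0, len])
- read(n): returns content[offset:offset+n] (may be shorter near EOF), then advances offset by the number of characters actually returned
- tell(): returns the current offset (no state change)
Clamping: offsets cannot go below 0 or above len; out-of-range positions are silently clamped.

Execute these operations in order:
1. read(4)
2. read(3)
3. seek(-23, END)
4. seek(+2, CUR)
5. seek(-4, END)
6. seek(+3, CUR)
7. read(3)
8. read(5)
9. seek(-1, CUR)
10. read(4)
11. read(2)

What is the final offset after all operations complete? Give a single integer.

Answer: 26

Derivation:
After 1 (read(4)): returned 'STOJ', offset=4
After 2 (read(3)): returned 'R8L', offset=7
After 3 (seek(-23, END)): offset=3
After 4 (seek(+2, CUR)): offset=5
After 5 (seek(-4, END)): offset=22
After 6 (seek(+3, CUR)): offset=25
After 7 (read(3)): returned '9', offset=26
After 8 (read(5)): returned '', offset=26
After 9 (seek(-1, CUR)): offset=25
After 10 (read(4)): returned '9', offset=26
After 11 (read(2)): returned '', offset=26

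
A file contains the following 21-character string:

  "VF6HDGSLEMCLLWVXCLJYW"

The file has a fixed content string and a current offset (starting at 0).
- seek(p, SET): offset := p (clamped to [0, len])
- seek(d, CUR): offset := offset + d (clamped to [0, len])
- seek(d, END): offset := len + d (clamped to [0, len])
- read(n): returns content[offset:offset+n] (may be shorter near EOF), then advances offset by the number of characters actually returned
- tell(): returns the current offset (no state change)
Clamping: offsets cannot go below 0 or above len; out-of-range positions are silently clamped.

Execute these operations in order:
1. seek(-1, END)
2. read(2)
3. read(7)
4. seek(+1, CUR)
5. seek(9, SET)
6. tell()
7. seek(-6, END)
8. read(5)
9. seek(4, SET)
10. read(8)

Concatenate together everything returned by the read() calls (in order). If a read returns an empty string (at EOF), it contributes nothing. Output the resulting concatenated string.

Answer: WXCLJYDGSLEMCL

Derivation:
After 1 (seek(-1, END)): offset=20
After 2 (read(2)): returned 'W', offset=21
After 3 (read(7)): returned '', offset=21
After 4 (seek(+1, CUR)): offset=21
After 5 (seek(9, SET)): offset=9
After 6 (tell()): offset=9
After 7 (seek(-6, END)): offset=15
After 8 (read(5)): returned 'XCLJY', offset=20
After 9 (seek(4, SET)): offset=4
After 10 (read(8)): returned 'DGSLEMCL', offset=12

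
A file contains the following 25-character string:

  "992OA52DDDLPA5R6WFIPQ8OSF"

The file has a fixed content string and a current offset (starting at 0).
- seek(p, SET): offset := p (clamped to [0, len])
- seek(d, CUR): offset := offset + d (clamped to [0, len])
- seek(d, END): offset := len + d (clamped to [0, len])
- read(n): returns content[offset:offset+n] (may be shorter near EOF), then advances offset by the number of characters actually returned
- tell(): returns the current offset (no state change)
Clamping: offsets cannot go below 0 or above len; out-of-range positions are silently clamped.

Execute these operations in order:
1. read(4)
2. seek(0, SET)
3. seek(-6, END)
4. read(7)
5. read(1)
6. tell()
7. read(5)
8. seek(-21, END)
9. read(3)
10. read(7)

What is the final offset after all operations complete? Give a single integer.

After 1 (read(4)): returned '992O', offset=4
After 2 (seek(0, SET)): offset=0
After 3 (seek(-6, END)): offset=19
After 4 (read(7)): returned 'PQ8OSF', offset=25
After 5 (read(1)): returned '', offset=25
After 6 (tell()): offset=25
After 7 (read(5)): returned '', offset=25
After 8 (seek(-21, END)): offset=4
After 9 (read(3)): returned 'A52', offset=7
After 10 (read(7)): returned 'DDDLPA5', offset=14

Answer: 14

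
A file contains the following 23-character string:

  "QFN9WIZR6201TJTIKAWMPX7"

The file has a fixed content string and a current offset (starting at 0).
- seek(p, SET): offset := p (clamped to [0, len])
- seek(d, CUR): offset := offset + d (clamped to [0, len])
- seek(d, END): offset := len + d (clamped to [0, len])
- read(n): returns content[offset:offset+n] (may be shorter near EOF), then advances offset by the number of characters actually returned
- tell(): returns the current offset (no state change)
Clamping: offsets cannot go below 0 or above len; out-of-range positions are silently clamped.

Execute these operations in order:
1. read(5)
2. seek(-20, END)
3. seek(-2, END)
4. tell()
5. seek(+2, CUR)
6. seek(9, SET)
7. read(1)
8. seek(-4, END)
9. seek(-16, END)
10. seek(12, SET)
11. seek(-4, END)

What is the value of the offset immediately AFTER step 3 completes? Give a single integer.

After 1 (read(5)): returned 'QFN9W', offset=5
After 2 (seek(-20, END)): offset=3
After 3 (seek(-2, END)): offset=21

Answer: 21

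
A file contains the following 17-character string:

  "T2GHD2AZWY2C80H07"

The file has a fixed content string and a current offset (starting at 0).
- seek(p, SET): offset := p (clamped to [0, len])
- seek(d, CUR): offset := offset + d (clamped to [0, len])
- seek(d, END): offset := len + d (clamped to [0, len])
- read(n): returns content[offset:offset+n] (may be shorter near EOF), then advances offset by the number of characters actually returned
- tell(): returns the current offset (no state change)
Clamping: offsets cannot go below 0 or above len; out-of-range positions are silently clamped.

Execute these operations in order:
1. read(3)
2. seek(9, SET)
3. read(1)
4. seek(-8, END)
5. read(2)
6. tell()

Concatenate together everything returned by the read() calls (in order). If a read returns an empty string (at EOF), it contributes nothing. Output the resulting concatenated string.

Answer: T2GYY2

Derivation:
After 1 (read(3)): returned 'T2G', offset=3
After 2 (seek(9, SET)): offset=9
After 3 (read(1)): returned 'Y', offset=10
After 4 (seek(-8, END)): offset=9
After 5 (read(2)): returned 'Y2', offset=11
After 6 (tell()): offset=11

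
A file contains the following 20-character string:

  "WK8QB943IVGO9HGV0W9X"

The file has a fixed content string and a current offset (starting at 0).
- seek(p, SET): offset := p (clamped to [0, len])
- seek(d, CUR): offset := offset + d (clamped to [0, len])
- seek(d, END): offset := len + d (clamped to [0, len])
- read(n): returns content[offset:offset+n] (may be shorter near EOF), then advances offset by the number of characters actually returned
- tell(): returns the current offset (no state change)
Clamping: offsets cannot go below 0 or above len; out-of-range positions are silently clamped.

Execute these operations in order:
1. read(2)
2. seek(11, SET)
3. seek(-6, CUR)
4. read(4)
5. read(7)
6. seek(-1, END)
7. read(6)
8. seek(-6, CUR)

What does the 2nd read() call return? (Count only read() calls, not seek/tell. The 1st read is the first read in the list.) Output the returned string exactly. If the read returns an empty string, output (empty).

Answer: 943I

Derivation:
After 1 (read(2)): returned 'WK', offset=2
After 2 (seek(11, SET)): offset=11
After 3 (seek(-6, CUR)): offset=5
After 4 (read(4)): returned '943I', offset=9
After 5 (read(7)): returned 'VGO9HGV', offset=16
After 6 (seek(-1, END)): offset=19
After 7 (read(6)): returned 'X', offset=20
After 8 (seek(-6, CUR)): offset=14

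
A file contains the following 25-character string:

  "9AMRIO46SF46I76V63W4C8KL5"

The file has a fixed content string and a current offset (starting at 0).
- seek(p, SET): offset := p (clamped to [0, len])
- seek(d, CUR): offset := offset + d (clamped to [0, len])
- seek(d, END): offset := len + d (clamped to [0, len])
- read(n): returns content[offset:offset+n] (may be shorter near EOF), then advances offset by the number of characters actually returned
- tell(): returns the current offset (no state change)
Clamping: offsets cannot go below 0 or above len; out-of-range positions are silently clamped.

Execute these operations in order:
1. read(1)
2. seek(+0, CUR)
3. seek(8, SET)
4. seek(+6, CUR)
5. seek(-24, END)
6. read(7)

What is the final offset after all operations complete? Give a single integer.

Answer: 8

Derivation:
After 1 (read(1)): returned '9', offset=1
After 2 (seek(+0, CUR)): offset=1
After 3 (seek(8, SET)): offset=8
After 4 (seek(+6, CUR)): offset=14
After 5 (seek(-24, END)): offset=1
After 6 (read(7)): returned 'AMRIO46', offset=8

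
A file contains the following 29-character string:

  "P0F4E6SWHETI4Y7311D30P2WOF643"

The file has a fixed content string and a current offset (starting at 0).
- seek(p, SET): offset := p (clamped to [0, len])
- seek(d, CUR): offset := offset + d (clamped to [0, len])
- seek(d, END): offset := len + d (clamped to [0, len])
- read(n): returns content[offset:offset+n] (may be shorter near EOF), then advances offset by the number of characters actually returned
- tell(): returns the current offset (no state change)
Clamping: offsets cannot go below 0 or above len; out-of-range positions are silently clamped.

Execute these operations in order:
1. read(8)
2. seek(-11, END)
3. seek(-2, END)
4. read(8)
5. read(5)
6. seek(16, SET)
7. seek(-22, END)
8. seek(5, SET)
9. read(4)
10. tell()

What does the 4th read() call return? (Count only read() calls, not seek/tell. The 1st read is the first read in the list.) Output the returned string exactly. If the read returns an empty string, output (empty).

After 1 (read(8)): returned 'P0F4E6SW', offset=8
After 2 (seek(-11, END)): offset=18
After 3 (seek(-2, END)): offset=27
After 4 (read(8)): returned '43', offset=29
After 5 (read(5)): returned '', offset=29
After 6 (seek(16, SET)): offset=16
After 7 (seek(-22, END)): offset=7
After 8 (seek(5, SET)): offset=5
After 9 (read(4)): returned '6SWH', offset=9
After 10 (tell()): offset=9

Answer: 6SWH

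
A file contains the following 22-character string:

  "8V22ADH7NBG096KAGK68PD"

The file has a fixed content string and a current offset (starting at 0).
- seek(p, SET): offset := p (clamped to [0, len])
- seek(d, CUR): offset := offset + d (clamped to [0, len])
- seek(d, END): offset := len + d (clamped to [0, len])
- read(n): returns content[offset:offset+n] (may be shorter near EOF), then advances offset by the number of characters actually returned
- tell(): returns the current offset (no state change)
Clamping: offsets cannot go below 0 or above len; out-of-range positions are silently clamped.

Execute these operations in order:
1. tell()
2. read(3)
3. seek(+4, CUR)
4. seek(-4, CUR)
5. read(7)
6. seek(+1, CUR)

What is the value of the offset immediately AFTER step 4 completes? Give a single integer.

After 1 (tell()): offset=0
After 2 (read(3)): returned '8V2', offset=3
After 3 (seek(+4, CUR)): offset=7
After 4 (seek(-4, CUR)): offset=3

Answer: 3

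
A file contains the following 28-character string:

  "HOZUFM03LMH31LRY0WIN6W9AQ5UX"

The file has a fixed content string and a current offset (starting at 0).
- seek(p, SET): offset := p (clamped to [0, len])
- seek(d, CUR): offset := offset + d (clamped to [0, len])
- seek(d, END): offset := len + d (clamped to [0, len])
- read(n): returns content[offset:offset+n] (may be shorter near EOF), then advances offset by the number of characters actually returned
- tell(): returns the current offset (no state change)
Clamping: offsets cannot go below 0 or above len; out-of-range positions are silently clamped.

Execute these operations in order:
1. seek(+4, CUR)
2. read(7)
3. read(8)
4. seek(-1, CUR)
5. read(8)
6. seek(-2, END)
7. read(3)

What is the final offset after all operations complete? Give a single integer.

After 1 (seek(+4, CUR)): offset=4
After 2 (read(7)): returned 'FM03LMH', offset=11
After 3 (read(8)): returned '31LRY0WI', offset=19
After 4 (seek(-1, CUR)): offset=18
After 5 (read(8)): returned 'IN6W9AQ5', offset=26
After 6 (seek(-2, END)): offset=26
After 7 (read(3)): returned 'UX', offset=28

Answer: 28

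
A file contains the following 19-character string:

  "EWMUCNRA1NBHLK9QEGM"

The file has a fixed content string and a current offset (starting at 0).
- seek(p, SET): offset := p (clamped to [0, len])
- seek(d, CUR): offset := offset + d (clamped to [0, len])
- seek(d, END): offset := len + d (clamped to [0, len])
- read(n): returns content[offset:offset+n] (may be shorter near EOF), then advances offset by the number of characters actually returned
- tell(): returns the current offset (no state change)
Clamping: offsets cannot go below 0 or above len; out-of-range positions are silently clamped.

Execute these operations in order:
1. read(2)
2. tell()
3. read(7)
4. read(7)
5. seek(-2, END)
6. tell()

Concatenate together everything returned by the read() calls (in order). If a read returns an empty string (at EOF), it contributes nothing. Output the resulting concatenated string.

Answer: EWMUCNRA1NBHLK9Q

Derivation:
After 1 (read(2)): returned 'EW', offset=2
After 2 (tell()): offset=2
After 3 (read(7)): returned 'MUCNRA1', offset=9
After 4 (read(7)): returned 'NBHLK9Q', offset=16
After 5 (seek(-2, END)): offset=17
After 6 (tell()): offset=17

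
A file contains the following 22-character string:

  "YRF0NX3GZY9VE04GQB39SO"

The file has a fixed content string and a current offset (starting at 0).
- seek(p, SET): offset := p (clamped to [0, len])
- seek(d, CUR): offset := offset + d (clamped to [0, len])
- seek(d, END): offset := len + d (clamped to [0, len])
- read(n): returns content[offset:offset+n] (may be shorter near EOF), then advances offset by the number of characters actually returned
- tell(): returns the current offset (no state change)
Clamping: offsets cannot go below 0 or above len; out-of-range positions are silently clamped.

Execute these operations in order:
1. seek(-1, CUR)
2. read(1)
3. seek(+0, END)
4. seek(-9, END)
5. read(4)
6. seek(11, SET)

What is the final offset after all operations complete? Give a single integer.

After 1 (seek(-1, CUR)): offset=0
After 2 (read(1)): returned 'Y', offset=1
After 3 (seek(+0, END)): offset=22
After 4 (seek(-9, END)): offset=13
After 5 (read(4)): returned '04GQ', offset=17
After 6 (seek(11, SET)): offset=11

Answer: 11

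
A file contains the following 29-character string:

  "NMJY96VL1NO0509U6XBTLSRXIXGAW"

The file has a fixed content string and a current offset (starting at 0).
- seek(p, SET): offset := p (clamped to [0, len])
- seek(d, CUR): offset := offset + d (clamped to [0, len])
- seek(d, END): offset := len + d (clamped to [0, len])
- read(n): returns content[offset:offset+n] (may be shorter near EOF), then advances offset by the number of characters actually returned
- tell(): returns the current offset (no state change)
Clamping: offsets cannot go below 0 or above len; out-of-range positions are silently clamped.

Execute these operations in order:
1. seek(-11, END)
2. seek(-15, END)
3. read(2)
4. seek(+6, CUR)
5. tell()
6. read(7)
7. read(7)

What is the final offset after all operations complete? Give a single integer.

After 1 (seek(-11, END)): offset=18
After 2 (seek(-15, END)): offset=14
After 3 (read(2)): returned '9U', offset=16
After 4 (seek(+6, CUR)): offset=22
After 5 (tell()): offset=22
After 6 (read(7)): returned 'RXIXGAW', offset=29
After 7 (read(7)): returned '', offset=29

Answer: 29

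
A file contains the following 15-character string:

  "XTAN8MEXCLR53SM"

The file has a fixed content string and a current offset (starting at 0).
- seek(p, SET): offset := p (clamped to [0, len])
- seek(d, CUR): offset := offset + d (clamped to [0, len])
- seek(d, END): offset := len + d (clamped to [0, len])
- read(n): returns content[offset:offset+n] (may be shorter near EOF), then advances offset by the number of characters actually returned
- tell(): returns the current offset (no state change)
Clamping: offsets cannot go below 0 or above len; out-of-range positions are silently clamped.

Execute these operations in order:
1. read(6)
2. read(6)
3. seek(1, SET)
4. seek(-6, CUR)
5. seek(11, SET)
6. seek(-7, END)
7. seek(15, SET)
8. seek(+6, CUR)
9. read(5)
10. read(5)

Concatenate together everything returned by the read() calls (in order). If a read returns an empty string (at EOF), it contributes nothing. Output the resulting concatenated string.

Answer: XTAN8MEXCLR5

Derivation:
After 1 (read(6)): returned 'XTAN8M', offset=6
After 2 (read(6)): returned 'EXCLR5', offset=12
After 3 (seek(1, SET)): offset=1
After 4 (seek(-6, CUR)): offset=0
After 5 (seek(11, SET)): offset=11
After 6 (seek(-7, END)): offset=8
After 7 (seek(15, SET)): offset=15
After 8 (seek(+6, CUR)): offset=15
After 9 (read(5)): returned '', offset=15
After 10 (read(5)): returned '', offset=15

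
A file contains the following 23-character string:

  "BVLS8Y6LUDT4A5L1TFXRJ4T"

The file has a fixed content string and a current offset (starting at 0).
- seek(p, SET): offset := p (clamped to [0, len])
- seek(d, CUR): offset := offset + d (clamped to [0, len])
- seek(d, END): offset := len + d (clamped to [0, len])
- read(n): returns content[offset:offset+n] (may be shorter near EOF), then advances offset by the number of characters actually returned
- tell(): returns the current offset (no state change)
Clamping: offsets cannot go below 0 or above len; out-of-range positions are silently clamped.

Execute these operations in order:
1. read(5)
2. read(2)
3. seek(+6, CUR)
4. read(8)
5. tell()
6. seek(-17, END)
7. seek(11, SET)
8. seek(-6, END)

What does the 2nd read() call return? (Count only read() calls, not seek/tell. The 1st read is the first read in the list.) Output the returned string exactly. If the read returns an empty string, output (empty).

Answer: Y6

Derivation:
After 1 (read(5)): returned 'BVLS8', offset=5
After 2 (read(2)): returned 'Y6', offset=7
After 3 (seek(+6, CUR)): offset=13
After 4 (read(8)): returned '5L1TFXRJ', offset=21
After 5 (tell()): offset=21
After 6 (seek(-17, END)): offset=6
After 7 (seek(11, SET)): offset=11
After 8 (seek(-6, END)): offset=17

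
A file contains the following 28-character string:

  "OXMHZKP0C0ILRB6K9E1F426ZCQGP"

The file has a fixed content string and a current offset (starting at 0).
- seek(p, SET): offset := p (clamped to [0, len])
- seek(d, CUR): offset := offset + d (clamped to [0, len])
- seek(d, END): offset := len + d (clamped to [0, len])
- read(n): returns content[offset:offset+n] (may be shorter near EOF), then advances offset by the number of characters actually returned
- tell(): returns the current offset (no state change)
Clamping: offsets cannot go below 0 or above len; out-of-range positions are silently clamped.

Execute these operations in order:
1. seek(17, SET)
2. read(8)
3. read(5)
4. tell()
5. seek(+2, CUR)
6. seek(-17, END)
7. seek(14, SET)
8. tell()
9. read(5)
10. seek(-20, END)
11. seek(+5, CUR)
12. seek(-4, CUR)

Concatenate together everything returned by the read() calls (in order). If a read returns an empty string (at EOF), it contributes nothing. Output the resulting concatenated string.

After 1 (seek(17, SET)): offset=17
After 2 (read(8)): returned 'E1F426ZC', offset=25
After 3 (read(5)): returned 'QGP', offset=28
After 4 (tell()): offset=28
After 5 (seek(+2, CUR)): offset=28
After 6 (seek(-17, END)): offset=11
After 7 (seek(14, SET)): offset=14
After 8 (tell()): offset=14
After 9 (read(5)): returned '6K9E1', offset=19
After 10 (seek(-20, END)): offset=8
After 11 (seek(+5, CUR)): offset=13
After 12 (seek(-4, CUR)): offset=9

Answer: E1F426ZCQGP6K9E1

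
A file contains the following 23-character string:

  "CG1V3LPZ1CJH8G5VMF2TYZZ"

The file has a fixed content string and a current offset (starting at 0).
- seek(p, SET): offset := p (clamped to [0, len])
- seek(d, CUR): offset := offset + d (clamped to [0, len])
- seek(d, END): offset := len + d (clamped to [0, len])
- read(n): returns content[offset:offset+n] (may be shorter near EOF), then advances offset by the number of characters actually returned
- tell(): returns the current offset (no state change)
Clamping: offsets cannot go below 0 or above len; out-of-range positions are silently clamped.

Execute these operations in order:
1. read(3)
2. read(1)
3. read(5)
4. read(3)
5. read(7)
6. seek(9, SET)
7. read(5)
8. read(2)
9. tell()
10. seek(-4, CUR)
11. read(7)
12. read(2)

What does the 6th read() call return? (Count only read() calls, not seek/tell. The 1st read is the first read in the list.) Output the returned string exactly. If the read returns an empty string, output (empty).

Answer: CJH8G

Derivation:
After 1 (read(3)): returned 'CG1', offset=3
After 2 (read(1)): returned 'V', offset=4
After 3 (read(5)): returned '3LPZ1', offset=9
After 4 (read(3)): returned 'CJH', offset=12
After 5 (read(7)): returned '8G5VMF2', offset=19
After 6 (seek(9, SET)): offset=9
After 7 (read(5)): returned 'CJH8G', offset=14
After 8 (read(2)): returned '5V', offset=16
After 9 (tell()): offset=16
After 10 (seek(-4, CUR)): offset=12
After 11 (read(7)): returned '8G5VMF2', offset=19
After 12 (read(2)): returned 'TY', offset=21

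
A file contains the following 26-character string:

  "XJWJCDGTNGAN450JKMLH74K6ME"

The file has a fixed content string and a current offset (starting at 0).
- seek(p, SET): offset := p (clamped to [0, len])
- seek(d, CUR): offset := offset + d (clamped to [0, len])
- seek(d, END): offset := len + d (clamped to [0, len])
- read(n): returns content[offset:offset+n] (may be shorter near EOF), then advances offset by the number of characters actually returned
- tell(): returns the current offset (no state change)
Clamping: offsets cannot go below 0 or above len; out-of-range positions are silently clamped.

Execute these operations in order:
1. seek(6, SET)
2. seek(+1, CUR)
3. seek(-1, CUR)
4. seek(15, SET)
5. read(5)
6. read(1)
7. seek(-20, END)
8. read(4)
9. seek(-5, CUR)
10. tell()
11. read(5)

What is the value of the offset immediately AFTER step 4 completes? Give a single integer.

Answer: 15

Derivation:
After 1 (seek(6, SET)): offset=6
After 2 (seek(+1, CUR)): offset=7
After 3 (seek(-1, CUR)): offset=6
After 4 (seek(15, SET)): offset=15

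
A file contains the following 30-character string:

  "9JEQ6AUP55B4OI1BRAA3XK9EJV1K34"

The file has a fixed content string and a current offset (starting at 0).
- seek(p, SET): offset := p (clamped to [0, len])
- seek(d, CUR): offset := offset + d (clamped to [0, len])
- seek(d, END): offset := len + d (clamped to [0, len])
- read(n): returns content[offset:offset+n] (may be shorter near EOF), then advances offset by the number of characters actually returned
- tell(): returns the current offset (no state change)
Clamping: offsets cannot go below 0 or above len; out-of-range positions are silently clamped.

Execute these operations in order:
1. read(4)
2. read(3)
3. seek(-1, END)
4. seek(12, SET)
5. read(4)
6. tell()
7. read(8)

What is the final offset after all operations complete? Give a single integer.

Answer: 24

Derivation:
After 1 (read(4)): returned '9JEQ', offset=4
After 2 (read(3)): returned '6AU', offset=7
After 3 (seek(-1, END)): offset=29
After 4 (seek(12, SET)): offset=12
After 5 (read(4)): returned 'OI1B', offset=16
After 6 (tell()): offset=16
After 7 (read(8)): returned 'RAA3XK9E', offset=24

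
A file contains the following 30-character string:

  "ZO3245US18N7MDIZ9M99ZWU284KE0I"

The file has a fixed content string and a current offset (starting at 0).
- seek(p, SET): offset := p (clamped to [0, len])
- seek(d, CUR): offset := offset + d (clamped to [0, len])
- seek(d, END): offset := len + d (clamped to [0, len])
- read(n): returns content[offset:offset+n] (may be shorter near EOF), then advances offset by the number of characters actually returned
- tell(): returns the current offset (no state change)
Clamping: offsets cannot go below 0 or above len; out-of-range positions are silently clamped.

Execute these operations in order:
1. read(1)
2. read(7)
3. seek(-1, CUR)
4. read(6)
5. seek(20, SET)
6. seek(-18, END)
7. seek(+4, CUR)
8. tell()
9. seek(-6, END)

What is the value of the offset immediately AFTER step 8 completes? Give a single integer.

After 1 (read(1)): returned 'Z', offset=1
After 2 (read(7)): returned 'O3245US', offset=8
After 3 (seek(-1, CUR)): offset=7
After 4 (read(6)): returned 'S18N7M', offset=13
After 5 (seek(20, SET)): offset=20
After 6 (seek(-18, END)): offset=12
After 7 (seek(+4, CUR)): offset=16
After 8 (tell()): offset=16

Answer: 16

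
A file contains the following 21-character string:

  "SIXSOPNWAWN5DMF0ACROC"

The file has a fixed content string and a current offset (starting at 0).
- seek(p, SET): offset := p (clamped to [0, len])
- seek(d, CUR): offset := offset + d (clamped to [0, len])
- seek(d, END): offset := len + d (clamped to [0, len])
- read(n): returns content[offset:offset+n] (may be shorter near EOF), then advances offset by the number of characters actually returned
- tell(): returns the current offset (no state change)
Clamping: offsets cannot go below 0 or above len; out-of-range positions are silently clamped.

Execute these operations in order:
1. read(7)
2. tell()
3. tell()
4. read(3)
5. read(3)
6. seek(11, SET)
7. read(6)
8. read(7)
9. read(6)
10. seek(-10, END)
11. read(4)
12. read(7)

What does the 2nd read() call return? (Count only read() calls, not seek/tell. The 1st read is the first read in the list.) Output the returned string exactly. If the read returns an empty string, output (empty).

Answer: WAW

Derivation:
After 1 (read(7)): returned 'SIXSOPN', offset=7
After 2 (tell()): offset=7
After 3 (tell()): offset=7
After 4 (read(3)): returned 'WAW', offset=10
After 5 (read(3)): returned 'N5D', offset=13
After 6 (seek(11, SET)): offset=11
After 7 (read(6)): returned '5DMF0A', offset=17
After 8 (read(7)): returned 'CROC', offset=21
After 9 (read(6)): returned '', offset=21
After 10 (seek(-10, END)): offset=11
After 11 (read(4)): returned '5DMF', offset=15
After 12 (read(7)): returned '0ACROC', offset=21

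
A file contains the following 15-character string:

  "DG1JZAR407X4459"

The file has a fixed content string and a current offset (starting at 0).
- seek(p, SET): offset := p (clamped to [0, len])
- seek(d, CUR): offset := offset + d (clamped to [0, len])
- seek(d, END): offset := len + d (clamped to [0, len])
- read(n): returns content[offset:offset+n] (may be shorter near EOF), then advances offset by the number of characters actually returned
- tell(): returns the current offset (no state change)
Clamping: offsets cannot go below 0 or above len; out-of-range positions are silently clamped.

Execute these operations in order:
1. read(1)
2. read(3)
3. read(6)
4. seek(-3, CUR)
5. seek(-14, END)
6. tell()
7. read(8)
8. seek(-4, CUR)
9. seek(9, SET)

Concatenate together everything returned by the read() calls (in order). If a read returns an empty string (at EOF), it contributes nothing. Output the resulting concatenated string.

Answer: DG1JZAR407G1JZAR40

Derivation:
After 1 (read(1)): returned 'D', offset=1
After 2 (read(3)): returned 'G1J', offset=4
After 3 (read(6)): returned 'ZAR407', offset=10
After 4 (seek(-3, CUR)): offset=7
After 5 (seek(-14, END)): offset=1
After 6 (tell()): offset=1
After 7 (read(8)): returned 'G1JZAR40', offset=9
After 8 (seek(-4, CUR)): offset=5
After 9 (seek(9, SET)): offset=9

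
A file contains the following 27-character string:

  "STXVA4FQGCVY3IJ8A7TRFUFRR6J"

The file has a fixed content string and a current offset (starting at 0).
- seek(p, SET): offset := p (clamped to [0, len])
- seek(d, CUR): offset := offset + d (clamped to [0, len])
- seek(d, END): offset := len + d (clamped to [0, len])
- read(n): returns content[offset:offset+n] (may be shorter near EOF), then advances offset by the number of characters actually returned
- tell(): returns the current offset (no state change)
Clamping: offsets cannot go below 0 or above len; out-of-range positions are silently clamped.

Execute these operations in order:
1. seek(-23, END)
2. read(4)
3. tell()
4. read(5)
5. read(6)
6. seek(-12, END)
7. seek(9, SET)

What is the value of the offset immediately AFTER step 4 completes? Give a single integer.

Answer: 13

Derivation:
After 1 (seek(-23, END)): offset=4
After 2 (read(4)): returned 'A4FQ', offset=8
After 3 (tell()): offset=8
After 4 (read(5)): returned 'GCVY3', offset=13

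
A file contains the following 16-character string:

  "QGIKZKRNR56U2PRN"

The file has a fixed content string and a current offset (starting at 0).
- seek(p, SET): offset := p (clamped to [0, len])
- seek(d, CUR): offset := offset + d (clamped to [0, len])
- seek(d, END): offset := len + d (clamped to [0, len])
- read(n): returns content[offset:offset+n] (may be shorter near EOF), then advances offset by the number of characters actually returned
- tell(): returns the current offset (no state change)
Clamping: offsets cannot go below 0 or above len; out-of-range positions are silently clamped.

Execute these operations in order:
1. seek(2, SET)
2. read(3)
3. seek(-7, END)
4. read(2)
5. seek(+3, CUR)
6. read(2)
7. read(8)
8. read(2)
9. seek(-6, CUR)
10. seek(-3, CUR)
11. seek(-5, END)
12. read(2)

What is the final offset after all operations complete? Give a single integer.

After 1 (seek(2, SET)): offset=2
After 2 (read(3)): returned 'IKZ', offset=5
After 3 (seek(-7, END)): offset=9
After 4 (read(2)): returned '56', offset=11
After 5 (seek(+3, CUR)): offset=14
After 6 (read(2)): returned 'RN', offset=16
After 7 (read(8)): returned '', offset=16
After 8 (read(2)): returned '', offset=16
After 9 (seek(-6, CUR)): offset=10
After 10 (seek(-3, CUR)): offset=7
After 11 (seek(-5, END)): offset=11
After 12 (read(2)): returned 'U2', offset=13

Answer: 13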